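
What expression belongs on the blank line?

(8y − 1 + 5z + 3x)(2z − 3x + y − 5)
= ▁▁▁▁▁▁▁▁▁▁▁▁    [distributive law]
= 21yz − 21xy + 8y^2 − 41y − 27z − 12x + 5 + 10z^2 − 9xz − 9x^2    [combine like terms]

After distributive law, the bracketed line is:

16yz − 24xy + 8y^2 − 40y − 2z + 3x − y + 5 + 10z^2 − 15xz + 5yz − 25z + 6xz − 9x^2 + 3xy − 15x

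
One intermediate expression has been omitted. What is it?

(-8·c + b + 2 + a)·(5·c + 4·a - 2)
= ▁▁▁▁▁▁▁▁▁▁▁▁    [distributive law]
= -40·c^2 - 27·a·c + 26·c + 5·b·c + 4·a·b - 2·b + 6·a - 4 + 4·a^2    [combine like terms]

After distributive law, the bracketed line is:

-40·c^2 - 32·a·c + 16·c + 5·b·c + 4·a·b - 2·b + 10·c + 8·a - 4 + 5·a·c + 4·a^2 - 2·a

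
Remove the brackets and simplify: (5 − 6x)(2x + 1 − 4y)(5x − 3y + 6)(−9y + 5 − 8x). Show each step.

(5 − 6x)(2x + 1 − 4y)(5x − 3y + 6)(−9y + 5 − 8x)
= (10x + 5 − 20y − 12x^2 − 6x + 24xy)(5x − 3y + 6)(−9y + 5 − 8x)    [distributive law]
= (4x + 5 − 20y − 12x^2 + 24xy)(5x − 3y + 6)(−9y + 5 − 8x)    [combine like terms]
= (20x^2 − 12xy + 24x + 25x − 15y + 30 − 100xy + 60y^2 − 120y − 60x^3 + 36x^2y − 72x^2 + 120x^2y − 72xy^2 + 144xy)(−9y + 5 − 8x)    [distributive law]
= (−52x^2 + 32xy + 49x − 135y + 30 + 60y^2 − 60x^3 + 156x^2y − 72xy^2)(−9y + 5 − 8x)    [combine like terms]
= 468x^2y − 260x^2 + 416x^3 − 288xy^2 + 160xy − 256x^2y − 441xy + 245x − 392x^2 + 1215y^2 − 675y + 1080xy − 270y + 150 − 240x − 540y^3 + 300y^2 − 480xy^2 + 540x^3y − 300x^3 + 480x^4 − 1404x^2y^2 + 780x^2y − 1248x^3y + 648xy^3 − 360xy^2 + 576x^2y^2    [distributive law]
= 992x^2y − 652x^2 + 116x^3 − 1128xy^2 + 799xy + 5x + 1515y^2 − 945y + 150 − 540y^3 − 708x^3y + 480x^4 − 828x^2y^2 + 648xy^3    [combine like terms]

992x^2y − 652x^2 + 116x^3 − 1128xy^2 + 799xy + 5x + 1515y^2 − 945y + 150 − 540y^3 − 708x^3y + 480x^4 − 828x^2y^2 + 648xy^3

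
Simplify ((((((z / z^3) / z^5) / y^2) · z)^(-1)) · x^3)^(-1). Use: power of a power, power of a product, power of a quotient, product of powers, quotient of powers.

((((((z / z^3) / z^5) / y^2) · z)^(-1)) · x^3)^(-1)
= ((((((z / z^3) / z^5) / y^2) · z)^(-1))^(-1)) · ((x^3)^(-1))    [power of a product]
= (((((z / z^3) / z^5) / y^2) · z)^1) · ((x^3)^(-1))    [power of a power]
= (((((z / z^3) / z^5) / y^2)^1) · (z^1)) · ((x^3)^(-1))    [power of a product]
= (((((z / z^3) / z^5)^1) / ((y^2)^1)) · (z^1)) · ((x^3)^(-1))    [power of a quotient]
= (((((z / z^3)^1) / ((z^5)^1)) / ((y^2)^1)) · (z^1)) · ((x^3)^(-1))    [power of a quotient]
= (((((z^1) / ((z^3)^1)) / ((z^5)^1)) / ((y^2)^1)) · (z^1)) · ((x^3)^(-1))    [power of a quotient]
= ((((z / ((z^3)^1)) / ((z^5)^1)) / ((y^2)^1)) · (z^1)) · ((x^3)^(-1))    [power of a power]
= ((((z / z^3) / ((z^5)^1)) / ((y^2)^1)) · (z^1)) · ((x^3)^(-1))    [power of a power]
= (((z^(-2) / ((z^5)^1)) / ((y^2)^1)) · (z^1)) · ((x^3)^(-1))    [quotient of powers]
= (((z^(-2) / z^5) / ((y^2)^1)) · (z^1)) · ((x^3)^(-1))    [power of a power]
= ((z^(-7) / ((y^2)^1)) · (z^1)) · ((x^3)^(-1))    [quotient of powers]
= ((z^(-7) / y^2) · (z^1)) · ((x^3)^(-1))    [power of a power]
= ((z^(-7) / y^2) · z) · ((x^3)^(-1))    [power of a power]
= ((z^(-7) / y^2) · z) · x^(-3)    [power of a power]
= x^(-3)y^(-2)z^(-6)    [quotient of powers; product of powers]

x^(-3)y^(-2)z^(-6)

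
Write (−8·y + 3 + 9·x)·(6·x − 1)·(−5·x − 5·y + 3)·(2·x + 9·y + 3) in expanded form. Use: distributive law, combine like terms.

−2490·x³·y + 210·x²·y² + 505·x²·y + 2160·x·y³ − 1421·x·y² − 231·x·y − 360·y³ + 231·y² + 36·y − 576·x³ + 435·x² + 108·x − 27 − 540·x⁴

(−8·y + 3 + 9·x)·(6·x − 1)·(−5·x − 5·y + 3)·(2·x + 9·y + 3)
= (−48·x·y + 8·y + 18·x − 3 + 54·x² − 9·x)·(−5·x − 5·y + 3)·(2·x + 9·y + 3)    [distributive law]
= (−48·x·y + 8·y + 9·x − 3 + 54·x²)·(−5·x − 5·y + 3)·(2·x + 9·y + 3)    [combine like terms]
= (240·x²·y + 240·x·y² − 144·x·y − 40·x·y − 40·y² + 24·y − 45·x² − 45·x·y + 27·x + 15·x + 15·y − 9 − 270·x³ − 270·x²·y + 162·x²)·(2·x + 9·y + 3)    [distributive law]
= (−30·x²·y + 240·x·y² − 229·x·y − 40·y² + 39·y + 117·x² + 42·x − 9 − 270·x³)·(2·x + 9·y + 3)    [combine like terms]
= −60·x³·y − 270·x²·y² − 90·x²·y + 480·x²·y² + 2160·x·y³ + 720·x·y² − 458·x²·y − 2061·x·y² − 687·x·y − 80·x·y² − 360·y³ − 120·y² + 78·x·y + 351·y² + 117·y + 234·x³ + 1053·x²·y + 351·x² + 84·x² + 378·x·y + 126·x − 18·x − 81·y − 27 − 540·x⁴ − 2430·x³·y − 810·x³    [distributive law]
= −2490·x³·y + 210·x²·y² + 505·x²·y + 2160·x·y³ − 1421·x·y² − 231·x·y − 360·y³ + 231·y² + 36·y − 576·x³ + 435·x² + 108·x − 27 − 540·x⁴    [combine like terms]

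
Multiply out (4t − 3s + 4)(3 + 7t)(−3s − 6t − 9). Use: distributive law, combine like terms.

(4t − 3s + 4)(3 + 7t)(−3s − 6t − 9)
= (12t + 28t² − 9s − 21st + 12 + 28t)(−3s − 6t − 9)    [distributive law]
= (40t + 28t² − 9s − 21st + 12)(−3s − 6t − 9)    [combine like terms]
= −120st − 240t² − 360t − 84st² − 168t³ − 252t² + 27s² + 54st + 81s + 63s²t + 126st² + 189st − 36s − 72t − 108    [distributive law]
= 123st − 492t² − 432t + 42st² − 168t³ + 27s² + 45s + 63s²t − 108    [combine like terms]

123st − 492t² − 432t + 42st² − 168t³ + 27s² + 45s + 63s²t − 108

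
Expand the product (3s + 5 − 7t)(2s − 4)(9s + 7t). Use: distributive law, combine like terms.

(3s + 5 − 7t)(2s − 4)(9s + 7t)
= (6s^2 − 12s + 10s − 20 − 14st + 28t)(9s + 7t)    [distributive law]
= (6s^2 − 2s − 20 − 14st + 28t)(9s + 7t)    [combine like terms]
= 54s^3 + 42s^2t − 18s^2 − 14st − 180s − 140t − 126s^2t − 98st^2 + 252st + 196t^2    [distributive law]
= 54s^3 − 84s^2t − 18s^2 + 238st − 180s − 140t − 98st^2 + 196t^2    [combine like terms]

54s^3 − 84s^2t − 18s^2 + 238st − 180s − 140t − 98st^2 + 196t^2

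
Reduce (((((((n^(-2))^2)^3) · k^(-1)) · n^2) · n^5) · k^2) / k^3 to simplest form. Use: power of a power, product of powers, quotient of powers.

(((((((n^(-2))^2)^3) · k^(-1)) · n^2) · n^5) · k^2) / k^3
= ((((((n^(-2))^6) · k^(-1)) · n^2) · n^5) · k^2) / k^3    [power of a power]
= ((((n^(-12) · k^(-1)) · n^2) · n^5) · k^2) / k^3    [power of a power]
= k^(-2)n^(-5)    [quotient of powers; product of powers]

k^(-2)n^(-5)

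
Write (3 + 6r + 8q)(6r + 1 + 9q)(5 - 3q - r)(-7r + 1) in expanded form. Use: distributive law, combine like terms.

(3 + 6r + 8q)(6r + 1 + 9q)(5 - 3q - r)(-7r + 1)
= (18r + 3 + 27q + 36r^2 + 6r + 54qr + 48qr + 8q + 72q^2)(5 - 3q - r)(-7r + 1)    [distributive law]
= (24r + 3 + 35q + 36r^2 + 102qr + 72q^2)(5 - 3q - r)(-7r + 1)    [combine like terms]
= (120r - 72qr - 24r^2 + 15 - 9q - 3r + 175q - 105q^2 - 35qr + 180r^2 - 108qr^2 - 36r^3 + 510qr - 306q^2r - 102qr^2 + 360q^2 - 216q^3 - 72q^2r)(-7r + 1)    [distributive law]
= (117r + 403qr + 156r^2 + 15 + 166q + 255q^2 - 210qr^2 - 36r^3 - 378q^2r - 216q^3)(-7r + 1)    [combine like terms]
= -819r^2 + 117r - 2821qr^2 + 403qr - 1092r^3 + 156r^2 - 105r + 15 - 1162qr + 166q - 1785q^2r + 255q^2 + 1470qr^3 - 210qr^2 + 252r^4 - 36r^3 + 2646q^2r^2 - 378q^2r + 1512q^3r - 216q^3    [distributive law]
= -663r^2 + 12r - 3031qr^2 - 759qr - 1128r^3 + 15 + 166q - 2163q^2r + 255q^2 + 1470qr^3 + 252r^4 + 2646q^2r^2 + 1512q^3r - 216q^3    [combine like terms]

-663r^2 + 12r - 3031qr^2 - 759qr - 1128r^3 + 15 + 166q - 2163q^2r + 255q^2 + 1470qr^3 + 252r^4 + 2646q^2r^2 + 1512q^3r - 216q^3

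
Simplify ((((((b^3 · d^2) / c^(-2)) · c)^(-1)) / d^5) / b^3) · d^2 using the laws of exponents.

((((((b^3 · d^2) / c^(-2)) · c)^(-1)) / d^5) / b^3) · d^2
= ((((((b^3 · d^2) / c^(-2))^(-1)) · (c^(-1))) / d^5) / b^3) · d^2    [power of a product]
= ((((((b^3 · d^2)^(-1)) / ((c^(-2))^(-1))) · (c^(-1))) / d^5) / b^3) · d^2    [power of a quotient]
= (((((((b^3)^(-1)) · ((d^2)^(-1))) / ((c^(-2))^(-1))) · (c^(-1))) / d^5) / b^3) · d^2    [power of a product]
= (((((b^(-3) · ((d^2)^(-1))) / ((c^(-2))^(-1))) · (c^(-1))) / d^5) / b^3) · d^2    [power of a power]
= (((((b^(-3) · d^(-2)) / ((c^(-2))^(-1))) · (c^(-1))) / d^5) / b^3) · d^2    [power of a power]
= (((((b^(-3) · d^(-2)) / c^2) · (c^(-1))) / d^5) / b^3) · d^2    [power of a power]
= b^(-6)·c^(-3)·d^(-5)    [quotient of powers; product of powers]

b^(-6)·c^(-3)·d^(-5)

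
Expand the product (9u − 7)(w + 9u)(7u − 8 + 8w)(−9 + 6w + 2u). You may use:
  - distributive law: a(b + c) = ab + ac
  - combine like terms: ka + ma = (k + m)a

−14183u^2w + 4410u^2w^2 + 4824u^3w + 8761uw − 4510uw^2 + 432uw^3 − 7281u^3 + 1134u^4 + 10809u^2 − 504w + 840w^2 − 336w^3 − 4536u

(9u − 7)(w + 9u)(7u − 8 + 8w)(−9 + 6w + 2u)
= (9uw + 81u^2 − 7w − 63u)(7u − 8 + 8w)(−9 + 6w + 2u)    [distributive law]
= (63u^2w − 72uw + 72uw^2 + 567u^3 − 648u^2 + 648u^2w − 49uw + 56w − 56w^2 − 441u^2 + 504u − 504uw)(−9 + 6w + 2u)    [distributive law]
= (711u^2w − 625uw + 72uw^2 + 567u^3 − 1089u^2 + 56w − 56w^2 + 504u)(−9 + 6w + 2u)    [combine like terms]
= −6399u^2w + 4266u^2w^2 + 1422u^3w + 5625uw − 3750uw^2 − 1250u^2w − 648uw^2 + 432uw^3 + 144u^2w^2 − 5103u^3 + 3402u^3w + 1134u^4 + 9801u^2 − 6534u^2w − 2178u^3 − 504w + 336w^2 + 112uw + 504w^2 − 336w^3 − 112uw^2 − 4536u + 3024uw + 1008u^2    [distributive law]
= −14183u^2w + 4410u^2w^2 + 4824u^3w + 8761uw − 4510uw^2 + 432uw^3 − 7281u^3 + 1134u^4 + 10809u^2 − 504w + 840w^2 − 336w^3 − 4536u    [combine like terms]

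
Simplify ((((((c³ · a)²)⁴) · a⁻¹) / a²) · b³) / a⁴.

ab³c²⁴

((((((c³ · a)²)⁴) · a⁻¹) / a²) · b³) / a⁴
= (((((c³ · a)⁸) · a⁻¹) / a²) · b³) / a⁴    [power of a power]
= ((((((c³)⁸) · (a⁸)) · a⁻¹) / a²) · b³) / a⁴    [power of a product]
= ((((c²⁴ · (a⁸)) · a⁻¹) / a²) · b³) / a⁴    [power of a power]
= ab³c²⁴    [quotient of powers; product of powers]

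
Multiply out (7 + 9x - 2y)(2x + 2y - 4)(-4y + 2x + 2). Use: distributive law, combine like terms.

(7 + 9x - 2y)(2x + 2y - 4)(-4y + 2x + 2)
= (14x + 14y - 28 + 18x^2 + 18xy - 36x - 4xy - 4y^2 + 8y)(-4y + 2x + 2)    [distributive law]
= (-22x + 22y - 28 + 18x^2 + 14xy - 4y^2)(-4y + 2x + 2)    [combine like terms]
= 88xy - 44x^2 - 44x - 88y^2 + 44xy + 44y + 112y - 56x - 56 - 72x^2y + 36x^3 + 36x^2 - 56xy^2 + 28x^2y + 28xy + 16y^3 - 8xy^2 - 8y^2    [distributive law]
= 160xy - 8x^2 - 100x - 96y^2 + 156y - 56 - 44x^2y + 36x^3 - 64xy^2 + 16y^3    [combine like terms]

160xy - 8x^2 - 100x - 96y^2 + 156y - 56 - 44x^2y + 36x^3 - 64xy^2 + 16y^3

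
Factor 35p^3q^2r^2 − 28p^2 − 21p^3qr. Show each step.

35p^3q^2r^2 − 28p^2 − 21p^3qr
= 7(5p^3q^2r^2 − 4p^2 − 3p^3qr)    [factor out 7]
= 7p^2(5pq^2r^2 − 4 − 3pqr)    [factor out p^2]

7p^2(5pq^2r^2 − 4 − 3pqr)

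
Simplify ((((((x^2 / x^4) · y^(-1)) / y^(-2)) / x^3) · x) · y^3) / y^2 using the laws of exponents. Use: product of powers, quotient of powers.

x^(-4)y^2

((((((x^2 / x^4) · y^(-1)) / y^(-2)) / x^3) · x) · y^3) / y^2
= (((((x^(-2) · y^(-1)) / y^(-2)) / x^3) · x) · y^3) / y^2    [quotient of powers]
= x^(-4)y^2    [quotient of powers; product of powers]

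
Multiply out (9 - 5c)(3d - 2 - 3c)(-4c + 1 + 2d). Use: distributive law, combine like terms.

-157cd - 9d + 54d^2 + 55c - 18 + 83c^2 + 90c^2d - 30cd^2 - 60c^3

(9 - 5c)(3d - 2 - 3c)(-4c + 1 + 2d)
= (27d - 18 - 27c - 15cd + 10c + 15c^2)(-4c + 1 + 2d)    [distributive law]
= (27d - 18 - 17c - 15cd + 15c^2)(-4c + 1 + 2d)    [combine like terms]
= -108cd + 27d + 54d^2 + 72c - 18 - 36d + 68c^2 - 17c - 34cd + 60c^2d - 15cd - 30cd^2 - 60c^3 + 15c^2 + 30c^2d    [distributive law]
= -157cd - 9d + 54d^2 + 55c - 18 + 83c^2 + 90c^2d - 30cd^2 - 60c^3    [combine like terms]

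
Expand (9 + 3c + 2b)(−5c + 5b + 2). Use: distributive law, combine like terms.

(9 + 3c + 2b)(−5c + 5b + 2)
= −45c + 45b + 18 − 15c^2 + 15bc + 6c − 10bc + 10b^2 + 4b    [distributive law]
= −39c + 49b + 18 − 15c^2 + 5bc + 10b^2    [combine like terms]

−39c + 49b + 18 − 15c^2 + 5bc + 10b^2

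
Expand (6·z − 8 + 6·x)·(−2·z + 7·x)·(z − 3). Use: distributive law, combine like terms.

−12·z^3 + 52·z^2 + 30·x·z^2 − 146·x·z − 48·z + 168·x + 42·x^2·z − 126·x^2

(6·z − 8 + 6·x)·(−2·z + 7·x)·(z − 3)
= (−12·z^2 + 42·x·z + 16·z − 56·x − 12·x·z + 42·x^2)·(z − 3)    [distributive law]
= (−12·z^2 + 30·x·z + 16·z − 56·x + 42·x^2)·(z − 3)    [combine like terms]
= −12·z^3 + 36·z^2 + 30·x·z^2 − 90·x·z + 16·z^2 − 48·z − 56·x·z + 168·x + 42·x^2·z − 126·x^2    [distributive law]
= −12·z^3 + 52·z^2 + 30·x·z^2 − 146·x·z − 48·z + 168·x + 42·x^2·z − 126·x^2    [combine like terms]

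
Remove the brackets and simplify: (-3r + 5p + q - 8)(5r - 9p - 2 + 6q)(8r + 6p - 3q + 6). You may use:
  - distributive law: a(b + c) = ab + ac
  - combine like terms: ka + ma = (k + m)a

-120r³ + 326pr² - 59qr² - 362r² - 48p²r - 66pqr + 604pr - 376qr - 76r + 87q²r - 270p³ + 261p²q + 102p² - 360pq + 468p - 27pq² + 186q² - 348q - 18q³ + 96

(-3r + 5p + q - 8)(5r - 9p - 2 + 6q)(8r + 6p - 3q + 6)
= (-15r² + 27pr + 6r - 18qr + 25pr - 45p² - 10p + 30pq + 5qr - 9pq - 2q + 6q² - 40r + 72p + 16 - 48q)(8r + 6p - 3q + 6)    [distributive law]
= (-15r² + 52pr - 34r - 13qr - 45p² + 62p + 21pq - 50q + 6q² + 16)(8r + 6p - 3q + 6)    [combine like terms]
= -120r³ - 90pr² + 45qr² - 90r² + 416pr² + 312p²r - 156pqr + 312pr - 272r² - 204pr + 102qr - 204r - 104qr² - 78pqr + 39q²r - 78qr - 360p²r - 270p³ + 135p²q - 270p² + 496pr + 372p² - 186pq + 372p + 168pqr + 126p²q - 63pq² + 126pq - 400qr - 300pq + 150q² - 300q + 48q²r + 36pq² - 18q³ + 36q² + 128r + 96p - 48q + 96    [distributive law]
= -120r³ + 326pr² - 59qr² - 362r² - 48p²r - 66pqr + 604pr - 376qr - 76r + 87q²r - 270p³ + 261p²q + 102p² - 360pq + 468p - 27pq² + 186q² - 348q - 18q³ + 96    [combine like terms]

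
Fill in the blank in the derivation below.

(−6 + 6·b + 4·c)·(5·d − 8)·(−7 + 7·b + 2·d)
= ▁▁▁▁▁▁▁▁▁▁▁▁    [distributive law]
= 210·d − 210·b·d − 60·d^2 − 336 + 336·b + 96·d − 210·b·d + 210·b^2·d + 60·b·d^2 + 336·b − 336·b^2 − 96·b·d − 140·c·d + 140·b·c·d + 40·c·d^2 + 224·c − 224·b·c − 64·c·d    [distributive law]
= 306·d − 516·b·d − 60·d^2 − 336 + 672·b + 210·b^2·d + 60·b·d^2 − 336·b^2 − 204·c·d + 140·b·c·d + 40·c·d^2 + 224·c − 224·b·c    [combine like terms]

After distributive law, the bracketed line is:

(−30·d + 48 + 30·b·d − 48·b + 20·c·d − 32·c)·(−7 + 7·b + 2·d)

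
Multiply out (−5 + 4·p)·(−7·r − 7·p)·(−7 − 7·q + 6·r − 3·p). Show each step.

(−5 + 4·p)·(−7·r − 7·p)·(−7 − 7·q + 6·r − 3·p)
= (35·r + 35·p − 28·p·r − 28·p²)·(−7 − 7·q + 6·r − 3·p)    [distributive law]
= −245·r − 245·q·r + 210·r² − 105·p·r − 245·p − 245·p·q + 210·p·r − 105·p² + 196·p·r + 196·p·q·r − 168·p·r² + 84·p²·r + 196·p² + 196·p²·q − 168·p²·r + 84·p³    [distributive law]
= −245·r − 245·q·r + 210·r² + 301·p·r − 245·p − 245·p·q + 91·p² + 196·p·q·r − 168·p·r² − 84·p²·r + 196·p²·q + 84·p³    [combine like terms]

−245·r − 245·q·r + 210·r² + 301·p·r − 245·p − 245·p·q + 91·p² + 196·p·q·r − 168·p·r² − 84·p²·r + 196·p²·q + 84·p³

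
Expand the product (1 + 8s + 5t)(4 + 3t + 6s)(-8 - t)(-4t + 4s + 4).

-624t - 1344s - 128 + 180t^2 - 1416st + 512t^3 + 1092st^2 - 2752s^2 - 536s^2t + 156st^3 - 24s^2t^2 - 1536s^3 - 192s^3t + 60t^4

(1 + 8s + 5t)(4 + 3t + 6s)(-8 - t)(-4t + 4s + 4)
= (4 + 3t + 6s + 32s + 24st + 48s^2 + 20t + 15t^2 + 30st)(-8 - t)(-4t + 4s + 4)    [distributive law]
= (4 + 23t + 38s + 54st + 48s^2 + 15t^2)(-8 - t)(-4t + 4s + 4)    [combine like terms]
= (-32 - 4t - 184t - 23t^2 - 304s - 38st - 432st - 54st^2 - 384s^2 - 48s^2t - 120t^2 - 15t^3)(-4t + 4s + 4)    [distributive law]
= (-32 - 188t - 143t^2 - 304s - 470st - 54st^2 - 384s^2 - 48s^2t - 15t^3)(-4t + 4s + 4)    [combine like terms]
= 128t - 128s - 128 + 752t^2 - 752st - 752t + 572t^3 - 572st^2 - 572t^2 + 1216st - 1216s^2 - 1216s + 1880st^2 - 1880s^2t - 1880st + 216st^3 - 216s^2t^2 - 216st^2 + 1536s^2t - 1536s^3 - 1536s^2 + 192s^2t^2 - 192s^3t - 192s^2t + 60t^4 - 60st^3 - 60t^3    [distributive law]
= -624t - 1344s - 128 + 180t^2 - 1416st + 512t^3 + 1092st^2 - 2752s^2 - 536s^2t + 156st^3 - 24s^2t^2 - 1536s^3 - 192s^3t + 60t^4    [combine like terms]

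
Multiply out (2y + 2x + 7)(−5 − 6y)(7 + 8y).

(2y + 2x + 7)(−5 − 6y)(7 + 8y)
= (−10y − 12y^2 − 10x − 12xy − 35 − 42y)(7 + 8y)    [distributive law]
= (−52y − 12y^2 − 10x − 12xy − 35)(7 + 8y)    [combine like terms]
= −364y − 416y^2 − 84y^2 − 96y^3 − 70x − 80xy − 84xy − 96xy^2 − 245 − 280y    [distributive law]
= −644y − 500y^2 − 96y^3 − 70x − 164xy − 96xy^2 − 245    [combine like terms]

−644y − 500y^2 − 96y^3 − 70x − 164xy − 96xy^2 − 245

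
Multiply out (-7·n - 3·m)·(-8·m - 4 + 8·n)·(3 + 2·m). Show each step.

152·m·n + 64·m^2·n + 84·n - 168·n^2 - 112·m·n^2 + 96·m^2 + 48·m^3 + 36·m

(-7·n - 3·m)·(-8·m - 4 + 8·n)·(3 + 2·m)
= (56·m·n + 28·n - 56·n^2 + 24·m^2 + 12·m - 24·m·n)·(3 + 2·m)    [distributive law]
= (32·m·n + 28·n - 56·n^2 + 24·m^2 + 12·m)·(3 + 2·m)    [combine like terms]
= 96·m·n + 64·m^2·n + 84·n + 56·m·n - 168·n^2 - 112·m·n^2 + 72·m^2 + 48·m^3 + 36·m + 24·m^2    [distributive law]
= 152·m·n + 64·m^2·n + 84·n - 168·n^2 - 112·m·n^2 + 96·m^2 + 48·m^3 + 36·m    [combine like terms]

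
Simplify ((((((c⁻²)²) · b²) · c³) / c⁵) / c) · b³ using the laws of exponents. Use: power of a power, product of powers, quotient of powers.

((((((c⁻²)²) · b²) · c³) / c⁵) / c) · b³
= ((((c⁻⁴ · b²) · c³) / c⁵) / c) · b³    [power of a power]
= b⁵·c⁻⁷    [quotient of powers; product of powers]

b⁵·c⁻⁷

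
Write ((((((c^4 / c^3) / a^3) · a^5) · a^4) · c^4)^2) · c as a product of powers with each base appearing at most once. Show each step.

a^12·c^11

((((((c^4 / c^3) / a^3) · a^5) · a^4) · c^4)^2) · c
= ((((((c^4 / c^3) / a^3) · a^5) · a^4)^2) · ((c^4)^2)) · c    [power of a product]
= ((((((c^4 / c^3) / a^3) · a^5)^2) · ((a^4)^2)) · ((c^4)^2)) · c    [power of a product]
= ((((((c^4 / c^3) / a^3)^2) · ((a^5)^2)) · ((a^4)^2)) · ((c^4)^2)) · c    [power of a product]
= ((((((c^4 / c^3)^2) / ((a^3)^2)) · ((a^5)^2)) · ((a^4)^2)) · ((c^4)^2)) · c    [power of a quotient]
= (((((((c^4)^2) / ((c^3)^2)) / ((a^3)^2)) · ((a^5)^2)) · ((a^4)^2)) · ((c^4)^2)) · c    [power of a quotient]
= (((((c^8 / ((c^3)^2)) / ((a^3)^2)) · ((a^5)^2)) · ((a^4)^2)) · ((c^4)^2)) · c    [power of a power]
= (((((c^8 / c^6) / ((a^3)^2)) · ((a^5)^2)) · ((a^4)^2)) · ((c^4)^2)) · c    [power of a power]
= ((((c^2 / ((a^3)^2)) · ((a^5)^2)) · ((a^4)^2)) · ((c^4)^2)) · c    [quotient of powers]
= ((((c^2 / a^6) · ((a^5)^2)) · ((a^4)^2)) · ((c^4)^2)) · c    [power of a power]
= ((((c^2 / a^6) · a^10) · ((a^4)^2)) · ((c^4)^2)) · c    [power of a power]
= ((((c^2 / a^6) · a^10) · a^8) · ((c^4)^2)) · c    [power of a power]
= ((((c^2 / a^6) · a^10) · a^8) · c^8) · c    [power of a power]
= a^12·c^11    [quotient of powers; product of powers]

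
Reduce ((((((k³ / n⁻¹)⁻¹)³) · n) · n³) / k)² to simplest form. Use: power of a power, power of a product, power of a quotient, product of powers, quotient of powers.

k⁻²⁰·n²

((((((k³ / n⁻¹)⁻¹)³) · n) · n³) / k)²
= ((((((k³ / n⁻¹)⁻¹)³) · n) · n³)²) / (k²)    [power of a quotient]
= ((((((k³ / n⁻¹)⁻¹)³) · n)²) · ((n³)²)) / (k²)    [power of a product]
= ((((((k³ / n⁻¹)⁻¹)³)²) · (n²)) · ((n³)²)) / (k²)    [power of a product]
= (((((k³ / n⁻¹)⁻¹)⁶) · (n²)) · ((n³)²)) / (k²)    [power of a power]
= ((((k³ / n⁻¹)⁻⁶) · (n²)) · ((n³)²)) / (k²)    [power of a power]
= (((((k³)⁻⁶) / ((n⁻¹)⁻⁶)) · (n²)) · ((n³)²)) / (k²)    [power of a quotient]
= (((k⁻¹⁸ / ((n⁻¹)⁻⁶)) · (n²)) · ((n³)²)) / (k²)    [power of a power]
= (((k⁻¹⁸ / n⁶) · (n²)) · ((n³)²)) / (k²)    [power of a power]
= (((k⁻¹⁸ / n⁶) · n²) · n⁶) / (k²)    [power of a power]
= k⁻²⁰·n²    [quotient of powers; product of powers]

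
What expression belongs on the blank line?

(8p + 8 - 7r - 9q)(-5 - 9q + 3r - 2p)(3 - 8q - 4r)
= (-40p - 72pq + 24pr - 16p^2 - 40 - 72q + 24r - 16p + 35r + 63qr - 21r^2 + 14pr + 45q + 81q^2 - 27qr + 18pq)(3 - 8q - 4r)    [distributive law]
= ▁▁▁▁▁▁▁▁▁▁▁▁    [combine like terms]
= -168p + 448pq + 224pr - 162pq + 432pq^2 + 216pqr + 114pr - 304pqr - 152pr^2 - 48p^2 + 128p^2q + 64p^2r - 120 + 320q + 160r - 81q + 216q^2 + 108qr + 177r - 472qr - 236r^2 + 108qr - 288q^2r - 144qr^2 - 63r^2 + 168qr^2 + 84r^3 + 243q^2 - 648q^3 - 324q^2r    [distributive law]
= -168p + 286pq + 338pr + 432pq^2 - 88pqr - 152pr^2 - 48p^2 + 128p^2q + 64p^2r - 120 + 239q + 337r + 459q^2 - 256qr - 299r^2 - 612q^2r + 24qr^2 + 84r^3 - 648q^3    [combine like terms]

By combine like terms:

(-56p - 54pq + 38pr - 16p^2 - 40 - 27q + 59r + 36qr - 21r^2 + 81q^2)(3 - 8q - 4r)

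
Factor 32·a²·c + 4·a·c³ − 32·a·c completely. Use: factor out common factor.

4·a·c(8·a + c² − 8)

32·a²·c + 4·a·c³ − 32·a·c
= 4(8·a²·c + a·c³ − 8·a·c)    [factor out 4]
= 4·a·c(8·a + c² − 8)    [factor out a·c]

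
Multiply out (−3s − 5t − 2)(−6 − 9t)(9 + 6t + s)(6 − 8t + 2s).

1260s + 2010st + 456s^2 − 564st^2 + 816s^2t + 36s^3 − 1116st^3 + 198s^2t^2 + 54s^3t + 2160t + 126t^2 − 3924t^3 − 2160t^4 + 648

(−3s − 5t − 2)(−6 − 9t)(9 + 6t + s)(6 − 8t + 2s)
= (18s + 27st + 30t + 45t^2 + 12 + 18t)(9 + 6t + s)(6 − 8t + 2s)    [distributive law]
= (18s + 27st + 48t + 45t^2 + 12)(9 + 6t + s)(6 − 8t + 2s)    [combine like terms]
= (162s + 108st + 18s^2 + 243st + 162st^2 + 27s^2t + 432t + 288t^2 + 48st + 405t^2 + 270t^3 + 45st^2 + 108 + 72t + 12s)(6 − 8t + 2s)    [distributive law]
= (174s + 399st + 18s^2 + 207st^2 + 27s^2t + 504t + 693t^2 + 270t^3 + 108)(6 − 8t + 2s)    [combine like terms]
= 1044s − 1392st + 348s^2 + 2394st − 3192st^2 + 798s^2t + 108s^2 − 144s^2t + 36s^3 + 1242st^2 − 1656st^3 + 414s^2t^2 + 162s^2t − 216s^2t^2 + 54s^3t + 3024t − 4032t^2 + 1008st + 4158t^2 − 5544t^3 + 1386st^2 + 1620t^3 − 2160t^4 + 540st^3 + 648 − 864t + 216s    [distributive law]
= 1260s + 2010st + 456s^2 − 564st^2 + 816s^2t + 36s^3 − 1116st^3 + 198s^2t^2 + 54s^3t + 2160t + 126t^2 − 3924t^3 − 2160t^4 + 648    [combine like terms]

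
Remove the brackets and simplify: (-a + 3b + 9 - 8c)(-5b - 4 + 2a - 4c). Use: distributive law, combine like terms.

11ab + 22a - 2a² - 12ac - 15b² - 57b + 28bc - 36 - 4c + 32c²

(-a + 3b + 9 - 8c)(-5b - 4 + 2a - 4c)
= 5ab + 4a - 2a² + 4ac - 15b² - 12b + 6ab - 12bc - 45b - 36 + 18a - 36c + 40bc + 32c - 16ac + 32c²    [distributive law]
= 11ab + 22a - 2a² - 12ac - 15b² - 57b + 28bc - 36 - 4c + 32c²    [combine like terms]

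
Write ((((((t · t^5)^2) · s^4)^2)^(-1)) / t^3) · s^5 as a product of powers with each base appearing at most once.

((((((t · t^5)^2) · s^4)^2)^(-1)) / t^3) · s^5
= (((((t · t^5)^2) · s^4)^(-2)) / t^3) · s^5    [power of a power]
= (((((t · t^5)^2)^(-2)) · ((s^4)^(-2))) / t^3) · s^5    [power of a product]
= ((((t · t^5)^(-4)) · ((s^4)^(-2))) / t^3) · s^5    [power of a power]
= ((((t^(-4)) · ((t^5)^(-4))) · ((s^4)^(-2))) / t^3) · s^5    [power of a product]
= (((t^(-4) · t^(-20)) · ((s^4)^(-2))) / t^3) · s^5    [power of a power]
= ((t^(-24) · ((s^4)^(-2))) / t^3) · s^5    [product of powers]
= ((t^(-24) · s^(-8)) / t^3) · s^5    [power of a power]
= s^(-3)·t^(-27)    [quotient of powers; product of powers]

s^(-3)·t^(-27)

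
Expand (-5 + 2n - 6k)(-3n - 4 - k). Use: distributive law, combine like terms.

7n + 20 + 29k - 6n² + 16kn + 6k²

(-5 + 2n - 6k)(-3n - 4 - k)
= 15n + 20 + 5k - 6n² - 8n - 2kn + 18kn + 24k + 6k²    [distributive law]
= 7n + 20 + 29k - 6n² + 16kn + 6k²    [combine like terms]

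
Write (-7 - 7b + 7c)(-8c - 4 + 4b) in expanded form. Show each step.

28c + 28 + 84bc - 28b² - 56c²

(-7 - 7b + 7c)(-8c - 4 + 4b)
= 56c + 28 - 28b + 56bc + 28b - 28b² - 56c² - 28c + 28bc    [distributive law]
= 28c + 28 + 84bc - 28b² - 56c²    [combine like terms]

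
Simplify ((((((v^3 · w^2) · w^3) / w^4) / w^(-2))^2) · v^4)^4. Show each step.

((((((v^3 · w^2) · w^3) / w^4) / w^(-2))^2) · v^4)^4
= ((((((v^3 · w^2) · w^3) / w^4) / w^(-2))^2)^4) · ((v^4)^4)    [power of a product]
= (((((v^3 · w^2) · w^3) / w^4) / w^(-2))^8) · ((v^4)^4)    [power of a power]
= (((((v^3 · w^2) · w^3) / w^4)^8) / ((w^(-2))^8)) · ((v^4)^4)    [power of a quotient]
= (((((v^3 · w^2) · w^3)^8) / ((w^4)^8)) / ((w^(-2))^8)) · ((v^4)^4)    [power of a quotient]
= (((((v^3 · w^2)^8) · ((w^3)^8)) / ((w^4)^8)) / ((w^(-2))^8)) · ((v^4)^4)    [power of a product]
= ((((((v^3)^8) · ((w^2)^8)) · ((w^3)^8)) / ((w^4)^8)) / ((w^(-2))^8)) · ((v^4)^4)    [power of a product]
= ((((v^24 · ((w^2)^8)) · ((w^3)^8)) / ((w^4)^8)) / ((w^(-2))^8)) · ((v^4)^4)    [power of a power]
= ((((v^24 · w^16) · ((w^3)^8)) / ((w^4)^8)) / ((w^(-2))^8)) · ((v^4)^4)    [power of a power]
= ((((v^24 · w^16) · w^24) / ((w^4)^8)) / ((w^(-2))^8)) · ((v^4)^4)    [power of a power]
= ((((v^24 · w^16) · w^24) / w^32) / ((w^(-2))^8)) · ((v^4)^4)    [power of a power]
= ((((v^24 · w^16) · w^24) / w^32) / w^(-16)) · ((v^4)^4)    [power of a power]
= ((((v^24 · w^16) · w^24) / w^32) / w^(-16)) · v^16    [power of a power]
= v^40w^24    [quotient of powers; product of powers]

v^40w^24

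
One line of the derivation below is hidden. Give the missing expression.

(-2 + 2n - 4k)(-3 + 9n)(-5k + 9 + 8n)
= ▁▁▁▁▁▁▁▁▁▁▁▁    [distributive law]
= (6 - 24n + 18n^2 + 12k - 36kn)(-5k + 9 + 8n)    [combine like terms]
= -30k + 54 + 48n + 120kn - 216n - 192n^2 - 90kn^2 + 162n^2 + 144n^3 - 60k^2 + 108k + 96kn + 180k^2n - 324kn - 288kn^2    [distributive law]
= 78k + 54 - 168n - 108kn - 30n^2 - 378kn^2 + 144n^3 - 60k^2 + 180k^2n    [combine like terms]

After distributive law, the bracketed line is:

(6 - 18n - 6n + 18n^2 + 12k - 36kn)(-5k + 9 + 8n)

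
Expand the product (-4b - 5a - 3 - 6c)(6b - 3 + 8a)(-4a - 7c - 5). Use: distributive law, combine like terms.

(-4b - 5a - 3 - 6c)(6b - 3 + 8a)(-4a - 7c - 5)
= (-24b^2 + 12b - 32ab - 30ab + 15a - 40a^2 - 18b + 9 - 24a - 36bc + 18c - 48ac)(-4a - 7c - 5)    [distributive law]
= (-24b^2 - 6b - 62ab - 9a - 40a^2 + 9 - 36bc + 18c - 48ac)(-4a - 7c - 5)    [combine like terms]
= 96ab^2 + 168b^2c + 120b^2 + 24ab + 42bc + 30b + 248a^2b + 434abc + 310ab + 36a^2 + 63ac + 45a + 160a^3 + 280a^2c + 200a^2 - 36a - 63c - 45 + 144abc + 252bc^2 + 180bc - 72ac - 126c^2 - 90c + 192a^2c + 336ac^2 + 240ac    [distributive law]
= 96ab^2 + 168b^2c + 120b^2 + 334ab + 222bc + 30b + 248a^2b + 578abc + 236a^2 + 231ac + 9a + 160a^3 + 472a^2c - 153c - 45 + 252bc^2 - 126c^2 + 336ac^2    [combine like terms]

96ab^2 + 168b^2c + 120b^2 + 334ab + 222bc + 30b + 248a^2b + 578abc + 236a^2 + 231ac + 9a + 160a^3 + 472a^2c - 153c - 45 + 252bc^2 - 126c^2 + 336ac^2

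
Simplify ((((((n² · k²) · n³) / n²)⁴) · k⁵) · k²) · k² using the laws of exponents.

((((((n² · k²) · n³) / n²)⁴) · k⁵) · k²) · k²
= ((((((n² · k²) · n³)⁴) / ((n²)⁴)) · k⁵) · k²) · k²    [power of a quotient]
= ((((((n² · k²)⁴) · ((n³)⁴)) / ((n²)⁴)) · k⁵) · k²) · k²    [power of a product]
= (((((((n²)⁴) · ((k²)⁴)) · ((n³)⁴)) / ((n²)⁴)) · k⁵) · k²) · k²    [power of a product]
= (((((n⁸ · ((k²)⁴)) · ((n³)⁴)) / ((n²)⁴)) · k⁵) · k²) · k²    [power of a power]
= (((((n⁸ · k⁸) · ((n³)⁴)) / ((n²)⁴)) · k⁵) · k²) · k²    [power of a power]
= (((((n⁸ · k⁸) · n¹²) / ((n²)⁴)) · k⁵) · k²) · k²    [power of a power]
= (((((n⁸ · k⁸) · n¹²) / n⁸) · k⁵) · k²) · k²    [power of a power]
= k¹⁷n¹²    [quotient of powers; product of powers]

k¹⁷n¹²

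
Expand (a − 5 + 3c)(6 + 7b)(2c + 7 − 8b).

(a − 5 + 3c)(6 + 7b)(2c + 7 − 8b)
= (6a + 7ab − 30 − 35b + 18c + 21bc)(2c + 7 − 8b)    [distributive law]
= 12ac + 42a − 48ab + 14abc + 49ab − 56ab² − 60c − 210 + 240b − 70bc − 245b + 280b² + 36c² + 126c − 144bc + 42bc² + 147bc − 168b²c    [distributive law]
= 12ac + 42a + ab + 14abc − 56ab² + 66c − 210 − 5b − 67bc + 280b² + 36c² + 42bc² − 168b²c    [combine like terms]

12ac + 42a + ab + 14abc − 56ab² + 66c − 210 − 5b − 67bc + 280b² + 36c² + 42bc² − 168b²c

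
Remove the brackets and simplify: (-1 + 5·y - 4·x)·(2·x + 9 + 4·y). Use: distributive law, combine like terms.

(-1 + 5·y - 4·x)·(2·x + 9 + 4·y)
= -2·x - 9 - 4·y + 10·x·y + 45·y + 20·y^2 - 8·x^2 - 36·x - 16·x·y    [distributive law]
= -38·x - 9 + 41·y - 6·x·y + 20·y^2 - 8·x^2    [combine like terms]

-38·x - 9 + 41·y - 6·x·y + 20·y^2 - 8·x^2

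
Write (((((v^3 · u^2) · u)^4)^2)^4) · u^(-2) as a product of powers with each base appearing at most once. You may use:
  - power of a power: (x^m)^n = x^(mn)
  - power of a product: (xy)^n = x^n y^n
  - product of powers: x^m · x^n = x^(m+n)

u^94v^96

(((((v^3 · u^2) · u)^4)^2)^4) · u^(-2)
= ((((v^3 · u^2) · u)^4)^8) · u^(-2)    [power of a power]
= (((v^3 · u^2) · u)^32) · u^(-2)    [power of a power]
= (((v^3 · u^2)^32) · (u^32)) · u^(-2)    [power of a product]
= ((((v^3)^32) · ((u^2)^32)) · (u^32)) · u^(-2)    [power of a product]
= ((v^96 · ((u^2)^32)) · (u^32)) · u^(-2)    [power of a power]
= ((v^96 · u^64) · (u^32)) · u^(-2)    [power of a power]
= u^94v^96    [product of powers]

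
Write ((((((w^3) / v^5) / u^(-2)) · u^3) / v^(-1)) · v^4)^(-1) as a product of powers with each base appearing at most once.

((((((w^3) / v^5) / u^(-2)) · u^3) / v^(-1)) · v^4)^(-1)
= ((((((w^3) / v^5) / u^(-2)) · u^3) / v^(-1))^(-1)) · ((v^4)^(-1))    [power of a product]
= ((((((w^3) / v^5) / u^(-2)) · u^3)^(-1)) / ((v^(-1))^(-1))) · ((v^4)^(-1))    [power of a quotient]
= ((((((w^3) / v^5) / u^(-2))^(-1)) · ((u^3)^(-1))) / ((v^(-1))^(-1))) · ((v^4)^(-1))    [power of a product]
= ((((((w^3) / v^5)^(-1)) / ((u^(-2))^(-1))) · ((u^3)^(-1))) / ((v^(-1))^(-1))) · ((v^4)^(-1))    [power of a quotient]
= ((((((w^3)^(-1)) / ((v^5)^(-1))) / ((u^(-2))^(-1))) · ((u^3)^(-1))) / ((v^(-1))^(-1))) · ((v^4)^(-1))    [power of a quotient]
= (((((w^(-3)) / ((v^5)^(-1))) / ((u^(-2))^(-1))) · ((u^3)^(-1))) / ((v^(-1))^(-1))) · ((v^4)^(-1))    [power of a power]
= ((((w^(-3) / v^(-5)) / ((u^(-2))^(-1))) · ((u^3)^(-1))) / ((v^(-1))^(-1))) · ((v^4)^(-1))    [power of a power]
= ((((w^(-3) / v^(-5)) / u^2) · ((u^3)^(-1))) / ((v^(-1))^(-1))) · ((v^4)^(-1))    [power of a power]
= ((((w^(-3) / v^(-5)) / u^2) · u^(-3)) / ((v^(-1))^(-1))) · ((v^4)^(-1))    [power of a power]
= ((((w^(-3) / v^(-5)) / u^2) · u^(-3)) / v) · ((v^4)^(-1))    [power of a power]
= ((((w^(-3) / v^(-5)) / u^2) · u^(-3)) / v) · v^(-4)    [power of a power]
= u^(-5)·w^(-3)    [quotient of powers; product of powers]

u^(-5)·w^(-3)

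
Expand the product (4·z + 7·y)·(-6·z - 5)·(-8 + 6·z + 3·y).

(4·z + 7·y)·(-6·z - 5)·(-8 + 6·z + 3·y)
= (-24·z² - 20·z - 42·y·z - 35·y)·(-8 + 6·z + 3·y)    [distributive law]
= 192·z² - 144·z³ - 72·y·z² + 160·z - 120·z² - 60·y·z + 336·y·z - 252·y·z² - 126·y²·z + 280·y - 210·y·z - 105·y²    [distributive law]
= 72·z² - 144·z³ - 324·y·z² + 160·z + 66·y·z - 126·y²·z + 280·y - 105·y²    [combine like terms]

72·z² - 144·z³ - 324·y·z² + 160·z + 66·y·z - 126·y²·z + 280·y - 105·y²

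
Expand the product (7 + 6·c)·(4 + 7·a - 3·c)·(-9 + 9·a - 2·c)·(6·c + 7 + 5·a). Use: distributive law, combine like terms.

(7 + 6·c)·(4 + 7·a - 3·c)·(-9 + 9·a - 2·c)·(6·c + 7 + 5·a)
= (28 + 49·a - 21·c + 24·c + 42·a·c - 18·c^2)·(-9 + 9·a - 2·c)·(6·c + 7 + 5·a)    [distributive law]
= (28 + 49·a + 3·c + 42·a·c - 18·c^2)·(-9 + 9·a - 2·c)·(6·c + 7 + 5·a)    [combine like terms]
= (-252 + 252·a - 56·c - 441·a + 441·a^2 - 98·a·c - 27·c + 27·a·c - 6·c^2 - 378·a·c + 378·a^2·c - 84·a·c^2 + 162·c^2 - 162·a·c^2 + 36·c^3)·(6·c + 7 + 5·a)    [distributive law]
= (-252 - 189·a - 83·c + 441·a^2 - 449·a·c + 156·c^2 + 378·a^2·c - 246·a·c^2 + 36·c^3)·(6·c + 7 + 5·a)    [combine like terms]
= -1512·c - 1764 - 1260·a - 1134·a·c - 1323·a - 945·a^2 - 498·c^2 - 581·c - 415·a·c + 2646·a^2·c + 3087·a^2 + 2205·a^3 - 2694·a·c^2 - 3143·a·c - 2245·a^2·c + 936·c^3 + 1092·c^2 + 780·a·c^2 + 2268·a^2·c^2 + 2646·a^2·c + 1890·a^3·c - 1476·a·c^3 - 1722·a·c^2 - 1230·a^2·c^2 + 216·c^4 + 252·c^3 + 180·a·c^3    [distributive law]
= -2093·c - 1764 - 2583·a - 4692·a·c + 2142·a^2 + 594·c^2 + 3047·a^2·c + 2205·a^3 - 3636·a·c^2 + 1188·c^3 + 1038·a^2·c^2 + 1890·a^3·c - 1296·a·c^3 + 216·c^4    [combine like terms]

-2093·c - 1764 - 2583·a - 4692·a·c + 2142·a^2 + 594·c^2 + 3047·a^2·c + 2205·a^3 - 3636·a·c^2 + 1188·c^3 + 1038·a^2·c^2 + 1890·a^3·c - 1296·a·c^3 + 216·c^4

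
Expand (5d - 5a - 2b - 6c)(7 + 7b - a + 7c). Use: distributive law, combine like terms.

35d + 35bd - 5ad + 35cd - 35a - 33ab + 5a^2 - 29ac - 14b - 14b^2 - 56bc - 42c - 42c^2

(5d - 5a - 2b - 6c)(7 + 7b - a + 7c)
= 35d + 35bd - 5ad + 35cd - 35a - 35ab + 5a^2 - 35ac - 14b - 14b^2 + 2ab - 14bc - 42c - 42bc + 6ac - 42c^2    [distributive law]
= 35d + 35bd - 5ad + 35cd - 35a - 33ab + 5a^2 - 29ac - 14b - 14b^2 - 56bc - 42c - 42c^2    [combine like terms]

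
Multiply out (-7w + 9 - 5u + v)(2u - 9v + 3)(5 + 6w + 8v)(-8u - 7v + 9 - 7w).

226u^2w + 2649uvw - 1029uw + 616uw^2 + 1092u^2w^2 - 3626uvw^2 + 588uw^3 - 380u^2vw - 7422uv^2w + 10980v^2w - 2070vw + 6531vw^2 - 5796v^2w^2 - 2646vw^3 - 2646v^3w - 432w - 1533w^2 + 882w^3 - 570u^2 + 3618uv - 945u - 2442u^2v + 6923uv^2 - 4803v^2 - 2511v + 4035v^3 + 1215 + 400u^3 + 480u^3w + 640u^3v - 2448u^2v^2 - 2056uv^3 + 504v^4

(-7w + 9 - 5u + v)(2u - 9v + 3)(5 + 6w + 8v)(-8u - 7v + 9 - 7w)
= (-14uw + 63vw - 21w + 18u - 81v + 27 - 10u^2 + 45uv - 15u + 2uv - 9v^2 + 3v)(5 + 6w + 8v)(-8u - 7v + 9 - 7w)    [distributive law]
= (-14uw + 63vw - 21w + 3u - 78v + 27 - 10u^2 + 47uv - 9v^2)(5 + 6w + 8v)(-8u - 7v + 9 - 7w)    [combine like terms]
= (-70uw - 84uw^2 - 112uvw + 315vw + 378vw^2 + 504v^2w - 105w - 126w^2 - 168vw + 15u + 18uw + 24uv - 390v - 468vw - 624v^2 + 135 + 162w + 216v - 50u^2 - 60u^2w - 80u^2v + 235uv + 282uvw + 376uv^2 - 45v^2 - 54v^2w - 72v^3)(-8u - 7v + 9 - 7w)    [distributive law]
= (-52uw - 84uw^2 + 170uvw - 321vw + 378vw^2 + 450v^2w + 57w - 126w^2 + 15u + 259uv - 174v - 669v^2 + 135 - 50u^2 - 60u^2w - 80u^2v + 376uv^2 - 72v^3)(-8u - 7v + 9 - 7w)    [combine like terms]
= 416u^2w + 364uvw - 468uw + 364uw^2 + 672u^2w^2 + 588uvw^2 - 756uw^2 + 588uw^3 - 1360u^2vw - 1190uv^2w + 1530uvw - 1190uvw^2 + 2568uvw + 2247v^2w - 2889vw + 2247vw^2 - 3024uvw^2 - 2646v^2w^2 + 3402vw^2 - 2646vw^3 - 3600uv^2w - 3150v^3w + 4050v^2w - 3150v^2w^2 - 456uw - 399vw + 513w - 399w^2 + 1008uw^2 + 882vw^2 - 1134w^2 + 882w^3 - 120u^2 - 105uv + 135u - 105uw - 2072u^2v - 1813uv^2 + 2331uv - 1813uvw + 1392uv + 1218v^2 - 1566v + 1218vw + 5352uv^2 + 4683v^3 - 6021v^2 + 4683v^2w - 1080u - 945v + 1215 - 945w + 400u^3 + 350u^2v - 450u^2 + 350u^2w + 480u^3w + 420u^2vw - 540u^2w + 420u^2w^2 + 640u^3v + 560u^2v^2 - 720u^2v + 560u^2vw - 3008u^2v^2 - 2632uv^3 + 3384uv^2 - 2632uv^2w + 576uv^3 + 504v^4 - 648v^3 + 504v^3w    [distributive law]
= 226u^2w + 2649uvw - 1029uw + 616uw^2 + 1092u^2w^2 - 3626uvw^2 + 588uw^3 - 380u^2vw - 7422uv^2w + 10980v^2w - 2070vw + 6531vw^2 - 5796v^2w^2 - 2646vw^3 - 2646v^3w - 432w - 1533w^2 + 882w^3 - 570u^2 + 3618uv - 945u - 2442u^2v + 6923uv^2 - 4803v^2 - 2511v + 4035v^3 + 1215 + 400u^3 + 480u^3w + 640u^3v - 2448u^2v^2 - 2056uv^3 + 504v^4    [combine like terms]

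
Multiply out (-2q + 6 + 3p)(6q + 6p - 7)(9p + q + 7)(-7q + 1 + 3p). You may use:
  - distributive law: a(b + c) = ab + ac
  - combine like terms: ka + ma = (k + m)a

(-2q + 6 + 3p)(6q + 6p - 7)(9p + q + 7)(-7q + 1 + 3p)
= (-12q^2 - 12pq + 14q + 36q + 36p - 42 + 18pq + 18p^2 - 21p)(9p + q + 7)(-7q + 1 + 3p)    [distributive law]
= (-12q^2 + 6pq + 50q + 15p - 42 + 18p^2)(9p + q + 7)(-7q + 1 + 3p)    [combine like terms]
= (-108pq^2 - 12q^3 - 84q^2 + 54p^2q + 6pq^2 + 42pq + 450pq + 50q^2 + 350q + 135p^2 + 15pq + 105p - 378p - 42q - 294 + 162p^3 + 18p^2q + 126p^2)(-7q + 1 + 3p)    [distributive law]
= (-102pq^2 - 12q^3 - 34q^2 + 72p^2q + 507pq + 308q + 261p^2 - 273p - 294 + 162p^3)(-7q + 1 + 3p)    [combine like terms]
= 714pq^3 - 102pq^2 - 306p^2q^2 + 84q^4 - 12q^3 - 36pq^3 + 238q^3 - 34q^2 - 102pq^2 - 504p^2q^2 + 72p^2q + 216p^3q - 3549pq^2 + 507pq + 1521p^2q - 2156q^2 + 308q + 924pq - 1827p^2q + 261p^2 + 783p^3 + 1911pq - 273p - 819p^2 + 2058q - 294 - 882p - 1134p^3q + 162p^3 + 486p^4    [distributive law]
= 678pq^3 - 3753pq^2 - 810p^2q^2 + 84q^4 + 226q^3 - 2190q^2 - 234p^2q - 918p^3q + 3342pq + 2366q - 558p^2 + 945p^3 - 1155p - 294 + 486p^4    [combine like terms]

678pq^3 - 3753pq^2 - 810p^2q^2 + 84q^4 + 226q^3 - 2190q^2 - 234p^2q - 918p^3q + 3342pq + 2366q - 558p^2 + 945p^3 - 1155p - 294 + 486p^4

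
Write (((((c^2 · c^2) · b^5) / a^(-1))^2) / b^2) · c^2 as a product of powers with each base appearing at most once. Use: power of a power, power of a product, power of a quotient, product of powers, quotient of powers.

(((((c^2 · c^2) · b^5) / a^(-1))^2) / b^2) · c^2
= (((((c^2 · c^2) · b^5)^2) / ((a^(-1))^2)) / b^2) · c^2    [power of a quotient]
= (((((c^2 · c^2)^2) · ((b^5)^2)) / ((a^(-1))^2)) / b^2) · c^2    [power of a product]
= ((((((c^2)^2) · ((c^2)^2)) · ((b^5)^2)) / ((a^(-1))^2)) / b^2) · c^2    [power of a product]
= ((((c^4 · ((c^2)^2)) · ((b^5)^2)) / ((a^(-1))^2)) / b^2) · c^2    [power of a power]
= ((((c^4 · c^4) · ((b^5)^2)) / ((a^(-1))^2)) / b^2) · c^2    [power of a power]
= (((c^8 · ((b^5)^2)) / ((a^(-1))^2)) / b^2) · c^2    [product of powers]
= (((c^8 · b^10) / ((a^(-1))^2)) / b^2) · c^2    [power of a power]
= (((c^8 · b^10) / a^(-2)) / b^2) · c^2    [power of a power]
= a^2b^8c^10    [quotient of powers; product of powers]

a^2b^8c^10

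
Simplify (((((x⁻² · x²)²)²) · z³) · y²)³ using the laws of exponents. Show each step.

y⁶·z⁹

(((((x⁻² · x²)²)²) · z³) · y²)³
= (((((x⁻² · x²)²)²) · z³)³) · ((y²)³)    [power of a product]
= (((((x⁻² · x²)²)²)³) · ((z³)³)) · ((y²)³)    [power of a product]
= ((((x⁻² · x²)²)⁶) · ((z³)³)) · ((y²)³)    [power of a power]
= (((x⁻² · x²)¹²) · ((z³)³)) · ((y²)³)    [power of a power]
= ((((x⁻²)¹²) · ((x²)¹²)) · ((z³)³)) · ((y²)³)    [power of a product]
= ((x⁻²⁴ · ((x²)¹²)) · ((z³)³)) · ((y²)³)    [power of a power]
= ((x⁻²⁴ · x²⁴) · ((z³)³)) · ((y²)³)    [power of a power]
= (x⁰ · ((z³)³)) · ((y²)³)    [product of powers]
= (x⁰ · z⁹) · ((y²)³)    [power of a power]
= (x⁰ · z⁹) · y⁶    [power of a power]
= y⁶·z⁹    [rearrange]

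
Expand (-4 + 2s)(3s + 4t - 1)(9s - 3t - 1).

(-4 + 2s)(3s + 4t - 1)(9s - 3t - 1)
= (-12s - 16t + 4 + 6s^2 + 8st - 2s)(9s - 3t - 1)    [distributive law]
= (-14s - 16t + 4 + 6s^2 + 8st)(9s - 3t - 1)    [combine like terms]
= -126s^2 + 42st + 14s - 144st + 48t^2 + 16t + 36s - 12t - 4 + 54s^3 - 18s^2t - 6s^2 + 72s^2t - 24st^2 - 8st    [distributive law]
= -132s^2 - 110st + 50s + 48t^2 + 4t - 4 + 54s^3 + 54s^2t - 24st^2    [combine like terms]

-132s^2 - 110st + 50s + 48t^2 + 4t - 4 + 54s^3 + 54s^2t - 24st^2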